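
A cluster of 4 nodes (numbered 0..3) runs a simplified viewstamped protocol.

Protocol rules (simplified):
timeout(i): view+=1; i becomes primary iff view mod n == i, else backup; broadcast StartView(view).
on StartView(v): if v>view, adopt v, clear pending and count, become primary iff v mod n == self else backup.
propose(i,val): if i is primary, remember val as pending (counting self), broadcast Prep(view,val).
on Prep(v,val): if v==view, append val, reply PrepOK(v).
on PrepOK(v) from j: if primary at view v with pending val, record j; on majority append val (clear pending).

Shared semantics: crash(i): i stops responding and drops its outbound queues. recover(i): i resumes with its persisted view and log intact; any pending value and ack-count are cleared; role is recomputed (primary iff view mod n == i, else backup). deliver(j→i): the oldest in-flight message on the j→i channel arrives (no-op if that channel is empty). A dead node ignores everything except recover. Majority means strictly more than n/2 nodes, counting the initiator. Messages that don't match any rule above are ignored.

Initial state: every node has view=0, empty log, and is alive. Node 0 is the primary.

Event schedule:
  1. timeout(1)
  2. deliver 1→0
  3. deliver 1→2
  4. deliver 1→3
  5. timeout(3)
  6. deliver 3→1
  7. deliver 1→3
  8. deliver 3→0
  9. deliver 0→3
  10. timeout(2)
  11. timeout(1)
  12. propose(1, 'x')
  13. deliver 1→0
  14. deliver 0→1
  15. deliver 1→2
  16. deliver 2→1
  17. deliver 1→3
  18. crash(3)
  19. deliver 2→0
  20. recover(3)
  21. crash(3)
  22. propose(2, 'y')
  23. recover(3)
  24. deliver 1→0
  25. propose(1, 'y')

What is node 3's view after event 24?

after 1 — timeout(1): n1:prim/v1/[-]
after 2 — deliver 1→0: n0:back/v1/[-]
after 3 — deliver 1→2: n2:back/v1/[-]
after 4 — deliver 1→3: n3:back/v1/[-]
after 5 — timeout(3): n3:back/v2/[-]
after 6 — deliver 3→1: n1:back/v2/[-]
after 7 — deliver 1→3: ·
after 8 — deliver 3→0: n0:back/v2/[-]
after 9 — deliver 0→3: ·
after 10 — timeout(2): n2:prim/v2/[-]
after 11 — timeout(1): n1:back/v3/[-]
after 12 — propose(1,'x'): ·
after 13 — deliver 1→0: n0:back/v3/[-]
after 14 — deliver 0→1: ·
after 15 — deliver 1→2: n2:back/v3/[-]
after 16 — deliver 2→1: ·
after 17 — deliver 1→3: n3:prim/v3/[-]
after 18 — crash(3): n3:✗prim/v3/[-]
after 19 — deliver 2→0: ·
after 20 — recover(3): n3:prim/v3/[-]
after 21 — crash(3): n3:✗prim/v3/[-]
after 22 — propose(2,'y'): ·
after 23 — recover(3): n3:prim/v3/[-]
after 24 — deliver 1→0: ·

3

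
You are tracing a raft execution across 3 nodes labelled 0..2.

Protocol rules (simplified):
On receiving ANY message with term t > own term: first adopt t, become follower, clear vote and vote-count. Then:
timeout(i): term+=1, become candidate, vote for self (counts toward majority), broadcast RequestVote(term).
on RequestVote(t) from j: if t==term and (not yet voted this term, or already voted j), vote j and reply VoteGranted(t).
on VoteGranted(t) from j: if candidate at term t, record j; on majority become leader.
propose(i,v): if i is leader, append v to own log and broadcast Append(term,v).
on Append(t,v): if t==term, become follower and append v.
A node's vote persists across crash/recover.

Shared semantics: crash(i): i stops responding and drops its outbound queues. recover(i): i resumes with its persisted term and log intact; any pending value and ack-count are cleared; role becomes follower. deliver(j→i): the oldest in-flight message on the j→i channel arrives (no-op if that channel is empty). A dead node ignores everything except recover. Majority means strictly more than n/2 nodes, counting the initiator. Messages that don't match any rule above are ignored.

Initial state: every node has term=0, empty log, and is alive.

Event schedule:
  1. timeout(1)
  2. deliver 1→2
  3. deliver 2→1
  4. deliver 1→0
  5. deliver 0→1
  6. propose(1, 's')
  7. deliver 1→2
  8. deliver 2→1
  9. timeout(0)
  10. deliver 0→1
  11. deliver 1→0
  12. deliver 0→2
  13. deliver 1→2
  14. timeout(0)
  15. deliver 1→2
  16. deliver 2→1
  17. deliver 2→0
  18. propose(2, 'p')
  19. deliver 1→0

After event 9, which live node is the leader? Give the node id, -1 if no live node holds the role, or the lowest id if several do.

1

e1 timeout(1): 1[cand,t=1,-]
e2 deliver 1→2: 2[foll,t=1,-]
e3 deliver 2→1: 1[lead,t=1,-]
e4 deliver 1→0: 0[foll,t=1,-]
e5 deliver 0→1: ·
e6 propose(1,'s'): 1[lead,t=1,s]
e7 deliver 1→2: 2[foll,t=1,s]
e8 deliver 2→1: ·
e9 timeout(0): 0[cand,t=2,-]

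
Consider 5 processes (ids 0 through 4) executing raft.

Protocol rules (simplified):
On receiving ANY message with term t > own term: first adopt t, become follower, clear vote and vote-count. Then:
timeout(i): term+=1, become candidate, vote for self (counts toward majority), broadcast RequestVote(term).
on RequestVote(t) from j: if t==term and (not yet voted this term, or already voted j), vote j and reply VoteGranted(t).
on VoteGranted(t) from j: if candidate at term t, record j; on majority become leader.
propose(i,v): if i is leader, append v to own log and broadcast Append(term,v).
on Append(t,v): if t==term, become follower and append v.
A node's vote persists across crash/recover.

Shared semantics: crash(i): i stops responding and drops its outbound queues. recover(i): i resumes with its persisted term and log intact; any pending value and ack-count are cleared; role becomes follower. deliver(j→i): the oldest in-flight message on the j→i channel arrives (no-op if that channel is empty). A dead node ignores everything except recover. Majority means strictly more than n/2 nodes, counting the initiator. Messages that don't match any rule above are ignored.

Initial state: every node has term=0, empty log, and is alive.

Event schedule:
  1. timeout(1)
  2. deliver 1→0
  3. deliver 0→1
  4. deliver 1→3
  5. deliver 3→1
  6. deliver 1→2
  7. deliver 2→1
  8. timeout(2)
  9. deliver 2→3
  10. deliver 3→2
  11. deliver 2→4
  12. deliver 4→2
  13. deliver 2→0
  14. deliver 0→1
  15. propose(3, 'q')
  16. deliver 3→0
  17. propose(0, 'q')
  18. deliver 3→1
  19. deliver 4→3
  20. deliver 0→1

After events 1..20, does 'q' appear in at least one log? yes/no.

1. timeout(1):  <1:cand t1 ->
2. deliver 1→0:  <0:foll t1 ->
3. deliver 0→1:  nop
4. deliver 1→3:  <3:foll t1 ->
5. deliver 3→1:  <1:lead t1 ->
6. deliver 1→2:  <2:foll t1 ->
7. deliver 2→1:  nop
8. timeout(2):  <2:cand t2 ->
9. deliver 2→3:  <3:foll t2 ->
10. deliver 3→2:  nop
11. deliver 2→4:  <4:foll t2 ->
12. deliver 4→2:  <2:lead t2 ->
13. deliver 2→0:  <0:foll t2 ->
14. deliver 0→1:  nop
15. propose(3,'q'):  nop
16. deliver 3→0:  nop
17. propose(0,'q'):  nop
18. deliver 3→1:  nop
19. deliver 4→3:  nop
20. deliver 0→1:  nop

no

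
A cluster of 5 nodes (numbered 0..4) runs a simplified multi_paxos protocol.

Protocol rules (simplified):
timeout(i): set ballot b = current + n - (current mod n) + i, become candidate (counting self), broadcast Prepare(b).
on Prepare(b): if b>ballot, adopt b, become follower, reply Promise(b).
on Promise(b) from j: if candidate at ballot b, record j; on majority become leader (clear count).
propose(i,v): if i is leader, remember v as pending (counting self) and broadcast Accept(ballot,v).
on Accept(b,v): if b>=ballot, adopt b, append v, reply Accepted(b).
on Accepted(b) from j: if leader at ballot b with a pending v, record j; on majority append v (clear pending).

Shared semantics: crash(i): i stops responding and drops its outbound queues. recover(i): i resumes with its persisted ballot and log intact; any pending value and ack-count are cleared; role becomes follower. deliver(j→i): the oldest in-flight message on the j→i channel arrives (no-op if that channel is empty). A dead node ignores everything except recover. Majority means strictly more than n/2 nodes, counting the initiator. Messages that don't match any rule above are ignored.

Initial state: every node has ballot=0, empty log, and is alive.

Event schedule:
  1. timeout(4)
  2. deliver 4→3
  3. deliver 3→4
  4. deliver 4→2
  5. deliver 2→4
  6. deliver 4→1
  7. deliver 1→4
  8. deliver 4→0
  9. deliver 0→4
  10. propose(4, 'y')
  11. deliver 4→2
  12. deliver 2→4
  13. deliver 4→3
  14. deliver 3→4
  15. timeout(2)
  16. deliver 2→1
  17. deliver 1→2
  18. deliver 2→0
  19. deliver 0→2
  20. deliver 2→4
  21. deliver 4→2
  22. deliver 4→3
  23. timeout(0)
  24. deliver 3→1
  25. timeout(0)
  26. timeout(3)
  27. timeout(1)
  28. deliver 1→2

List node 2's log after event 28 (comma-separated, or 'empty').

after 1 — timeout(4): n4:cand/b9/[-]
after 2 — deliver 4→3: n3:foll/b9/[-]
after 3 — deliver 3→4: ·
after 4 — deliver 4→2: n2:foll/b9/[-]
after 5 — deliver 2→4: n4:lead/b9/[-]
after 6 — deliver 4→1: n1:foll/b9/[-]
after 7 — deliver 1→4: ·
after 8 — deliver 4→0: n0:foll/b9/[-]
after 9 — deliver 0→4: ·
after 10 — propose(4,'y'): ·
after 11 — deliver 4→2: n2:foll/b9/[y]
after 12 — deliver 2→4: ·
after 13 — deliver 4→3: n3:foll/b9/[y]
after 14 — deliver 3→4: n4:lead/b9/[y]
after 15 — timeout(2): n2:cand/b12/[y]
after 16 — deliver 2→1: n1:foll/b12/[-]
after 17 — deliver 1→2: ·
after 18 — deliver 2→0: n0:foll/b12/[-]
after 19 — deliver 0→2: n2:lead/b12/[y]
after 20 — deliver 2→4: n4:foll/b12/[y]
after 21 — deliver 4→2: ·
after 22 — deliver 4→3: ·
after 23 — timeout(0): n0:cand/b15/[-]
after 24 — deliver 3→1: ·
after 25 — timeout(0): n0:cand/b20/[-]
after 26 — timeout(3): n3:cand/b13/[y]
after 27 — timeout(1): n1:cand/b16/[-]
after 28 — deliver 1→2: n2:foll/b16/[y]

y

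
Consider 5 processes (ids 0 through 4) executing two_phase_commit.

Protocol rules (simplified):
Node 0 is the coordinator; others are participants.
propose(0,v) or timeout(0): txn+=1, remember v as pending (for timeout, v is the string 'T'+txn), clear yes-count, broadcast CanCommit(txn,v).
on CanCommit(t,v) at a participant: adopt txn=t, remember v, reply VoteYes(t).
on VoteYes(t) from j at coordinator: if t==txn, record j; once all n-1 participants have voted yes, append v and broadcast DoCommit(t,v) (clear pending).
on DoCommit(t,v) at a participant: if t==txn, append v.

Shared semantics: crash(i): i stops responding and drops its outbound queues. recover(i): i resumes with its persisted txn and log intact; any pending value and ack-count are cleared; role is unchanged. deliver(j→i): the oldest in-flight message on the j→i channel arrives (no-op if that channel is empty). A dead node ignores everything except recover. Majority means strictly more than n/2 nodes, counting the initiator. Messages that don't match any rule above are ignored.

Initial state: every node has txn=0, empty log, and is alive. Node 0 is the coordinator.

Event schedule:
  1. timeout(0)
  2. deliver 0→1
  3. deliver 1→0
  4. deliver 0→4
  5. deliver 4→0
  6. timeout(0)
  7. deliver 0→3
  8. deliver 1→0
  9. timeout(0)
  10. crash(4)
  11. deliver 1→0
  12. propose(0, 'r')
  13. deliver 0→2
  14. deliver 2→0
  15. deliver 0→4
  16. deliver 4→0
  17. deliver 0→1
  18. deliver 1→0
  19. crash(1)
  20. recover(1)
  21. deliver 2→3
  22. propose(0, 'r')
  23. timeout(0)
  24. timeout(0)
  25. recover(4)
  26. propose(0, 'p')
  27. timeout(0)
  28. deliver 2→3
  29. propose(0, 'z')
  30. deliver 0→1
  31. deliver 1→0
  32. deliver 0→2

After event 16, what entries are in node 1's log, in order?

empty

after 1 — timeout(0): n0:coor/t1/[-]
after 2 — deliver 0→1: n1:part/t1/[-]
after 3 — deliver 1→0: ·
after 4 — deliver 0→4: n4:part/t1/[-]
after 5 — deliver 4→0: ·
after 6 — timeout(0): n0:coor/t2/[-]
after 7 — deliver 0→3: n3:part/t1/[-]
after 8 — deliver 1→0: ·
after 9 — timeout(0): n0:coor/t3/[-]
after 10 — crash(4): n4:✗part/t1/[-]
after 11 — deliver 1→0: ·
after 12 — propose(0,'r'): n0:coor/t4/[-]
after 13 — deliver 0→2: n2:part/t1/[-]
after 14 — deliver 2→0: ·
after 15 — deliver 0→4: ·
after 16 — deliver 4→0: ·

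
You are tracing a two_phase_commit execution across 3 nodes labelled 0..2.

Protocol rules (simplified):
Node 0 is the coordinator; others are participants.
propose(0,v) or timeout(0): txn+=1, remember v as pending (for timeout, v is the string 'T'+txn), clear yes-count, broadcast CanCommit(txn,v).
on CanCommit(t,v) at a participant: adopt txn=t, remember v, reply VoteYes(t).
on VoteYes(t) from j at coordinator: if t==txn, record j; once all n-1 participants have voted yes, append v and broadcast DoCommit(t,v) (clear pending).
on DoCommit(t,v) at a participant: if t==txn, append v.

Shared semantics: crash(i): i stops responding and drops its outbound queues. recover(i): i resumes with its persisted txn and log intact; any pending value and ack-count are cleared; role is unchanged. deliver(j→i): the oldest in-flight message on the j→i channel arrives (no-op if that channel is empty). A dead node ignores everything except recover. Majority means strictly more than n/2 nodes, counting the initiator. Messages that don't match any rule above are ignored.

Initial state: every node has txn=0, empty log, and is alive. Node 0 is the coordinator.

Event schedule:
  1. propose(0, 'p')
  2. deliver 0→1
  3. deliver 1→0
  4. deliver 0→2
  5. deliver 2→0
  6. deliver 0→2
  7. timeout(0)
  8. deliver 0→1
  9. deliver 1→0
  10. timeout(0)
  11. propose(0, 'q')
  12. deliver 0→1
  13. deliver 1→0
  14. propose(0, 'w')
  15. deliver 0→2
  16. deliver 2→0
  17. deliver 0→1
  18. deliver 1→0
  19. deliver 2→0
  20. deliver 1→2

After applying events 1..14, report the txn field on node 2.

1

[1] propose(0,'p') → N0(coor t1 [-])
[2] deliver 0→1 → N1(part t1 [-])
[3] deliver 1→0 → ∅
[4] deliver 0→2 → N2(part t1 [-])
[5] deliver 2→0 → N0(coor t1 [p])
[6] deliver 0→2 → N2(part t1 [p])
[7] timeout(0) → N0(coor t2 [p])
[8] deliver 0→1 → N1(part t1 [p])
[9] deliver 1→0 → ∅
[10] timeout(0) → N0(coor t3 [p])
[11] propose(0,'q') → N0(coor t4 [p])
[12] deliver 0→1 → N1(part t2 [p])
[13] deliver 1→0 → ∅
[14] propose(0,'w') → N0(coor t5 [p])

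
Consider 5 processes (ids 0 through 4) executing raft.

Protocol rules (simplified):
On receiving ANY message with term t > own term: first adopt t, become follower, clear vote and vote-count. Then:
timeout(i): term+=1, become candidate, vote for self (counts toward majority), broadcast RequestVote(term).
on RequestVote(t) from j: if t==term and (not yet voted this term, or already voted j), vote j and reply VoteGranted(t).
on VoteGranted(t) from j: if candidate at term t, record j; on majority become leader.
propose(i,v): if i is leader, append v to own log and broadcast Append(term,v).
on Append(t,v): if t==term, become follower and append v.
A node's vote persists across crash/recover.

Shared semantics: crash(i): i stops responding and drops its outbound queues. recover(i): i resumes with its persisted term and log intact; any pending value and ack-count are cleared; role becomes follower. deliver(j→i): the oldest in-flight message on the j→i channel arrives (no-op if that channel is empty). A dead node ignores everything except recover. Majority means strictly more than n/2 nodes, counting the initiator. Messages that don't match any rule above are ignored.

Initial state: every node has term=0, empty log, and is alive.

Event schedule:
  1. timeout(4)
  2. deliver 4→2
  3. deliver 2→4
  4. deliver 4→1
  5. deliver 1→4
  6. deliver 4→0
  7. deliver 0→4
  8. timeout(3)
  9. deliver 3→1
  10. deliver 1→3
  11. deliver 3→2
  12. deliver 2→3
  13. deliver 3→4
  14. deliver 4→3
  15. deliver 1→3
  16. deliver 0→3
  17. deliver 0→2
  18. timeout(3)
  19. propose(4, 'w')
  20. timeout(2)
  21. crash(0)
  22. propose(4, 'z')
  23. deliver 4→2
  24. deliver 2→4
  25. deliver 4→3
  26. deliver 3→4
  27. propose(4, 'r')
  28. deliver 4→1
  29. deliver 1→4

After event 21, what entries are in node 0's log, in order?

empty

[1] timeout(4) → N4(cand t1 [-])
[2] deliver 4→2 → N2(foll t1 [-])
[3] deliver 2→4 → ∅
[4] deliver 4→1 → N1(foll t1 [-])
[5] deliver 1→4 → N4(lead t1 [-])
[6] deliver 4→0 → N0(foll t1 [-])
[7] deliver 0→4 → ∅
[8] timeout(3) → N3(cand t1 [-])
[9] deliver 3→1 → ∅
[10] deliver 1→3 → ∅
[11] deliver 3→2 → ∅
[12] deliver 2→3 → ∅
[13] deliver 3→4 → ∅
[14] deliver 4→3 → ∅
[15] deliver 1→3 → ∅
[16] deliver 0→3 → ∅
[17] deliver 0→2 → ∅
[18] timeout(3) → N3(cand t2 [-])
[19] propose(4,'w') → N4(lead t1 [w])
[20] timeout(2) → N2(cand t2 [-])
[21] crash(0) → N0(✗foll t1 [-])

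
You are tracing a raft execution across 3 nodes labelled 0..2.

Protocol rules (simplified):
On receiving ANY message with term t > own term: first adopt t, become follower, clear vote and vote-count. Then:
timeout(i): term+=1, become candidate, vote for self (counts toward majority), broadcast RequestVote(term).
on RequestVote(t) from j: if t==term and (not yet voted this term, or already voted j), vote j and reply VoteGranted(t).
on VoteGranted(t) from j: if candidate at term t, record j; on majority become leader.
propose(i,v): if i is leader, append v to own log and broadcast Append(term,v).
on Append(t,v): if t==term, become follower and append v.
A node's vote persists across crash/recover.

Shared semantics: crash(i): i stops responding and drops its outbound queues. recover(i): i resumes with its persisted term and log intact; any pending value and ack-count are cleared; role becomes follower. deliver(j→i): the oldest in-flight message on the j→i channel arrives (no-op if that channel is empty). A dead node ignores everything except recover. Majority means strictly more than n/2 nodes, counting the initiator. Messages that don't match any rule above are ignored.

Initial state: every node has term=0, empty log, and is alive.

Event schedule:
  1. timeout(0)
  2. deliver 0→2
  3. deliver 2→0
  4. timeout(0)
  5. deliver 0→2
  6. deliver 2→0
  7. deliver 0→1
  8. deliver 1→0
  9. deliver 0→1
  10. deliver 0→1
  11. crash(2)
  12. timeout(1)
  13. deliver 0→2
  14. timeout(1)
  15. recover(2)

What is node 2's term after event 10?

2

1. timeout(0):  <0:cand t1 ->
2. deliver 0→2:  <2:foll t1 ->
3. deliver 2→0:  <0:lead t1 ->
4. timeout(0):  <0:cand t2 ->
5. deliver 0→2:  <2:foll t2 ->
6. deliver 2→0:  <0:lead t2 ->
7. deliver 0→1:  <1:foll t1 ->
8. deliver 1→0:  nop
9. deliver 0→1:  <1:foll t2 ->
10. deliver 0→1:  nop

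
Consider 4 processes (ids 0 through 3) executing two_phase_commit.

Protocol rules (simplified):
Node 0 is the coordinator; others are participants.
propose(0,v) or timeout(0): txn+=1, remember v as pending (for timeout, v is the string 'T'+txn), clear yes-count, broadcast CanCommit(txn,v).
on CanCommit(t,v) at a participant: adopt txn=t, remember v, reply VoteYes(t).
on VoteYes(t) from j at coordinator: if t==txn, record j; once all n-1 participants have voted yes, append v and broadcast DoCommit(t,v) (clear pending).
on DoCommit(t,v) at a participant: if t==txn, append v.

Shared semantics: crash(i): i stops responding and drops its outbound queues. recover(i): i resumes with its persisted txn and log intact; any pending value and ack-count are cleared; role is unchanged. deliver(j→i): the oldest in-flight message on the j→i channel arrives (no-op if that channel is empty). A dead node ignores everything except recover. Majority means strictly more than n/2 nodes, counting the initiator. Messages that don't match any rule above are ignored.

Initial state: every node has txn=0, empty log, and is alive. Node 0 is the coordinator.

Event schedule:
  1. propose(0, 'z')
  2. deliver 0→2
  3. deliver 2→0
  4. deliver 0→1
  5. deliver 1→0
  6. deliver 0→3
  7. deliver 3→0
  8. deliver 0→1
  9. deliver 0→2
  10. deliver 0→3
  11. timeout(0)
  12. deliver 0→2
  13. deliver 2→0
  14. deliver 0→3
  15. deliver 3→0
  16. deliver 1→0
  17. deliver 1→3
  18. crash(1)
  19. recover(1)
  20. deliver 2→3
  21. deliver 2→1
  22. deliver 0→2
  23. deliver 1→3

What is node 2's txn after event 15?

2

step 1 propose(0,'z'): 0={coor,t=1,log=-}
step 2 deliver 0→2: 2={part,t=1,log=-}
step 3 deliver 2→0: —
step 4 deliver 0→1: 1={part,t=1,log=-}
step 5 deliver 1→0: —
step 6 deliver 0→3: 3={part,t=1,log=-}
step 7 deliver 3→0: 0={coor,t=1,log=z}
step 8 deliver 0→1: 1={part,t=1,log=z}
step 9 deliver 0→2: 2={part,t=1,log=z}
step 10 deliver 0→3: 3={part,t=1,log=z}
step 11 timeout(0): 0={coor,t=2,log=z}
step 12 deliver 0→2: 2={part,t=2,log=z}
step 13 deliver 2→0: —
step 14 deliver 0→3: 3={part,t=2,log=z}
step 15 deliver 3→0: —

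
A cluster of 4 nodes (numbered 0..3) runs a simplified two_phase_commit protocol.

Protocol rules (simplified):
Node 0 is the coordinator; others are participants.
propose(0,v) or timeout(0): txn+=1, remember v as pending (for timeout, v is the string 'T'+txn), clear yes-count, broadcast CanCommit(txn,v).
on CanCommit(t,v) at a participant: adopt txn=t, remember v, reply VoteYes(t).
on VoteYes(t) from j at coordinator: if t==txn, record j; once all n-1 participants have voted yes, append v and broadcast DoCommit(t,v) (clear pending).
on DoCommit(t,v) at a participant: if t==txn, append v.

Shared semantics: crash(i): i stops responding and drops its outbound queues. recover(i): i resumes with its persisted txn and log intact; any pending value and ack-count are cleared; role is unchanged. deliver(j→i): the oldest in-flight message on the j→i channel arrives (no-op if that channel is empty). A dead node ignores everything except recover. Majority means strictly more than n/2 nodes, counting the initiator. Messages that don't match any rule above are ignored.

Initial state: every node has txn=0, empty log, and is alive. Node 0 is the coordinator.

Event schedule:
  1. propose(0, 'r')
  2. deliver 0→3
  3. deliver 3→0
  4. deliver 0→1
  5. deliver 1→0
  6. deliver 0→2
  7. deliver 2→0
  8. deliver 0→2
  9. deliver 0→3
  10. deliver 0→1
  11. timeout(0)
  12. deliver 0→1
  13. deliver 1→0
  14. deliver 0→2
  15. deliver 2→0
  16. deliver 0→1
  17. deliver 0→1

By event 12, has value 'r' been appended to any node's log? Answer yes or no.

1. propose(0,'r'):  <0:coor t1 ->
2. deliver 0→3:  <3:part t1 ->
3. deliver 3→0:  nop
4. deliver 0→1:  <1:part t1 ->
5. deliver 1→0:  nop
6. deliver 0→2:  <2:part t1 ->
7. deliver 2→0:  <0:coor t1 r>
8. deliver 0→2:  <2:part t1 r>
9. deliver 0→3:  <3:part t1 r>
10. deliver 0→1:  <1:part t1 r>
11. timeout(0):  <0:coor t2 r>
12. deliver 0→1:  <1:part t2 r>

yes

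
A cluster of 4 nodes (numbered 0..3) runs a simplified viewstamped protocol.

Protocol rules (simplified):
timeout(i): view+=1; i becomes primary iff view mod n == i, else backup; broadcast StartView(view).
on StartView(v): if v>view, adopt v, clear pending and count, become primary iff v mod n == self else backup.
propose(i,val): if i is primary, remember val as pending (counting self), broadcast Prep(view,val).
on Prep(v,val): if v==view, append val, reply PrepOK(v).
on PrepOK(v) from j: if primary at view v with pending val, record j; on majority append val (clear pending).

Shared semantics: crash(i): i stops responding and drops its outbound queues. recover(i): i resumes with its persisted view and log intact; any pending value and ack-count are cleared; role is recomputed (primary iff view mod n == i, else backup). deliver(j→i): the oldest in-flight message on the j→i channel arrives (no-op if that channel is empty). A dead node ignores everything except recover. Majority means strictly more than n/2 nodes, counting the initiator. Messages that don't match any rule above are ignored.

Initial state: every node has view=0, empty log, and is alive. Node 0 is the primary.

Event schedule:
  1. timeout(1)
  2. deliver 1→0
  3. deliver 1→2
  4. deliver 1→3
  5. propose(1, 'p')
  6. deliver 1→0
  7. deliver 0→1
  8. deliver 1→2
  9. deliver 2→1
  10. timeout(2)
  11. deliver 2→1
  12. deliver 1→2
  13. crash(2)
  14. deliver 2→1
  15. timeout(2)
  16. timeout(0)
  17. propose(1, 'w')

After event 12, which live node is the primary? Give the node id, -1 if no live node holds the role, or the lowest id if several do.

[1] timeout(1) → N1(prim v1 [-])
[2] deliver 1→0 → N0(back v1 [-])
[3] deliver 1→2 → N2(back v1 [-])
[4] deliver 1→3 → N3(back v1 [-])
[5] propose(1,'p') → ∅
[6] deliver 1→0 → N0(back v1 [p])
[7] deliver 0→1 → ∅
[8] deliver 1→2 → N2(back v1 [p])
[9] deliver 2→1 → N1(prim v1 [p])
[10] timeout(2) → N2(prim v2 [p])
[11] deliver 2→1 → N1(back v2 [p])
[12] deliver 1→2 → ∅

2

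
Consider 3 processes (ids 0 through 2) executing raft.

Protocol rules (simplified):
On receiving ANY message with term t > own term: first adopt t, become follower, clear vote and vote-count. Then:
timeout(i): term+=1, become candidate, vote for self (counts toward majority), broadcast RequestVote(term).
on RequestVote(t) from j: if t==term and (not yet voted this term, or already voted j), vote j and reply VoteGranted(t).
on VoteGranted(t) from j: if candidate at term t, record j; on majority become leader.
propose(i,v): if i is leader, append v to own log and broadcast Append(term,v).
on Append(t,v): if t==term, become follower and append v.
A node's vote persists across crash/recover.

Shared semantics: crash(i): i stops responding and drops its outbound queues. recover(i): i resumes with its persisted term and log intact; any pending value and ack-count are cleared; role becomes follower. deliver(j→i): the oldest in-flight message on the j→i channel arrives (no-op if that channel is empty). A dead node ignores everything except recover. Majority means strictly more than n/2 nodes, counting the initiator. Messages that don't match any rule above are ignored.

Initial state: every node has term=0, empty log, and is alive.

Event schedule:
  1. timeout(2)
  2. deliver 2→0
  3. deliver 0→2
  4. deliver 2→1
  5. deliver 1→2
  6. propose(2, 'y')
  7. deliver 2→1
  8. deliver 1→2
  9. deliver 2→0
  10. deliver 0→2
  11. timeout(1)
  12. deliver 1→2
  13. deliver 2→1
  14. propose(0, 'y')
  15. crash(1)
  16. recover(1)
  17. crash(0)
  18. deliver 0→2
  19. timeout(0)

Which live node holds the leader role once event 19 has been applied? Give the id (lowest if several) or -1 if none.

-1

[1] timeout(2) → N2(cand t1 [-])
[2] deliver 2→0 → N0(foll t1 [-])
[3] deliver 0→2 → N2(lead t1 [-])
[4] deliver 2→1 → N1(foll t1 [-])
[5] deliver 1→2 → ∅
[6] propose(2,'y') → N2(lead t1 [y])
[7] deliver 2→1 → N1(foll t1 [y])
[8] deliver 1→2 → ∅
[9] deliver 2→0 → N0(foll t1 [y])
[10] deliver 0→2 → ∅
[11] timeout(1) → N1(cand t2 [y])
[12] deliver 1→2 → N2(foll t2 [y])
[13] deliver 2→1 → N1(lead t2 [y])
[14] propose(0,'y') → ∅
[15] crash(1) → N1(✗lead t2 [y])
[16] recover(1) → N1(foll t2 [y])
[17] crash(0) → N0(✗foll t1 [y])
[18] deliver 0→2 → ∅
[19] timeout(0) → ∅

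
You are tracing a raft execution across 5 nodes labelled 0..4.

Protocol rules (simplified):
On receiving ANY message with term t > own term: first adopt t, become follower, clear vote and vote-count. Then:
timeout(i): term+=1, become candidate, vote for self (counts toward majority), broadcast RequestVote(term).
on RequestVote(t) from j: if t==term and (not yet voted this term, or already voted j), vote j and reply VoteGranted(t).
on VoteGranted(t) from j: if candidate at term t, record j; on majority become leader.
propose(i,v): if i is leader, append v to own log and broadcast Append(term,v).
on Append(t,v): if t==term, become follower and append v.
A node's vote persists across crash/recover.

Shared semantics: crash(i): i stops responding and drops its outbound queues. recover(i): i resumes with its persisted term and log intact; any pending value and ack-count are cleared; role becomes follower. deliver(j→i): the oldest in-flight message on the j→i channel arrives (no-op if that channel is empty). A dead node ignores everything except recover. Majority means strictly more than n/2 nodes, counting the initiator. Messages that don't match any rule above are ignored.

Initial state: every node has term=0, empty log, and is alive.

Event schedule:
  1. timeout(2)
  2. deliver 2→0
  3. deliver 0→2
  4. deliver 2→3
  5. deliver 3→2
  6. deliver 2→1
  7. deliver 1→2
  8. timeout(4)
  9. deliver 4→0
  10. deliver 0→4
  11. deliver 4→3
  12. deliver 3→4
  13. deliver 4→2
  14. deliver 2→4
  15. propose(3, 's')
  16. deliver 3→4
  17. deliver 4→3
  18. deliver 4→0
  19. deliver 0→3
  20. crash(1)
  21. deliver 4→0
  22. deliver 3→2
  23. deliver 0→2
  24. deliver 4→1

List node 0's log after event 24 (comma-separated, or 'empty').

empty

[1] timeout(2) → N2(cand t1 [-])
[2] deliver 2→0 → N0(foll t1 [-])
[3] deliver 0→2 → ∅
[4] deliver 2→3 → N3(foll t1 [-])
[5] deliver 3→2 → N2(lead t1 [-])
[6] deliver 2→1 → N1(foll t1 [-])
[7] deliver 1→2 → ∅
[8] timeout(4) → N4(cand t1 [-])
[9] deliver 4→0 → ∅
[10] deliver 0→4 → ∅
[11] deliver 4→3 → ∅
[12] deliver 3→4 → ∅
[13] deliver 4→2 → ∅
[14] deliver 2→4 → ∅
[15] propose(3,'s') → ∅
[16] deliver 3→4 → ∅
[17] deliver 4→3 → ∅
[18] deliver 4→0 → ∅
[19] deliver 0→3 → ∅
[20] crash(1) → N1(✗foll t1 [-])
[21] deliver 4→0 → ∅
[22] deliver 3→2 → ∅
[23] deliver 0→2 → ∅
[24] deliver 4→1 → ∅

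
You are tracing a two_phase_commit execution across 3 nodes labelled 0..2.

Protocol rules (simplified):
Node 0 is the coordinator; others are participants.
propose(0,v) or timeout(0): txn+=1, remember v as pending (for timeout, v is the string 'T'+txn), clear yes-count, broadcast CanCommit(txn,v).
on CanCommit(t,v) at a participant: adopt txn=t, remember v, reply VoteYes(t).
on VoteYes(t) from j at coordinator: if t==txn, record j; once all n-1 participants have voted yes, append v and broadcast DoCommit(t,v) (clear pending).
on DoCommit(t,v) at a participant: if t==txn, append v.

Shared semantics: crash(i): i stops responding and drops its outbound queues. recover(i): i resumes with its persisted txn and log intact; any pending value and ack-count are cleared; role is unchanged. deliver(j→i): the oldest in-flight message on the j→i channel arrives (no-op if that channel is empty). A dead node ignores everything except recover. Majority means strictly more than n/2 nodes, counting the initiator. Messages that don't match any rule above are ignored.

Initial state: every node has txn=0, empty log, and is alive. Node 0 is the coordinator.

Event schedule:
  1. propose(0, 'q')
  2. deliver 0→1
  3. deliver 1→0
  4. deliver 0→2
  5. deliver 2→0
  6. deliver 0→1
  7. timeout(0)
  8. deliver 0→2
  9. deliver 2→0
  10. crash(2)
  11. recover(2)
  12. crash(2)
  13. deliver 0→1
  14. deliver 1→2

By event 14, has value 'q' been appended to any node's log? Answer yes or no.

yes

after 1 — propose(0,'q'): n0:coor/t1/[-]
after 2 — deliver 0→1: n1:part/t1/[-]
after 3 — deliver 1→0: ·
after 4 — deliver 0→2: n2:part/t1/[-]
after 5 — deliver 2→0: n0:coor/t1/[q]
after 6 — deliver 0→1: n1:part/t1/[q]
after 7 — timeout(0): n0:coor/t2/[q]
after 8 — deliver 0→2: n2:part/t1/[q]
after 9 — deliver 2→0: ·
after 10 — crash(2): n2:✗part/t1/[q]
after 11 — recover(2): n2:part/t1/[q]
after 12 — crash(2): n2:✗part/t1/[q]
after 13 — deliver 0→1: n1:part/t2/[q]
after 14 — deliver 1→2: ·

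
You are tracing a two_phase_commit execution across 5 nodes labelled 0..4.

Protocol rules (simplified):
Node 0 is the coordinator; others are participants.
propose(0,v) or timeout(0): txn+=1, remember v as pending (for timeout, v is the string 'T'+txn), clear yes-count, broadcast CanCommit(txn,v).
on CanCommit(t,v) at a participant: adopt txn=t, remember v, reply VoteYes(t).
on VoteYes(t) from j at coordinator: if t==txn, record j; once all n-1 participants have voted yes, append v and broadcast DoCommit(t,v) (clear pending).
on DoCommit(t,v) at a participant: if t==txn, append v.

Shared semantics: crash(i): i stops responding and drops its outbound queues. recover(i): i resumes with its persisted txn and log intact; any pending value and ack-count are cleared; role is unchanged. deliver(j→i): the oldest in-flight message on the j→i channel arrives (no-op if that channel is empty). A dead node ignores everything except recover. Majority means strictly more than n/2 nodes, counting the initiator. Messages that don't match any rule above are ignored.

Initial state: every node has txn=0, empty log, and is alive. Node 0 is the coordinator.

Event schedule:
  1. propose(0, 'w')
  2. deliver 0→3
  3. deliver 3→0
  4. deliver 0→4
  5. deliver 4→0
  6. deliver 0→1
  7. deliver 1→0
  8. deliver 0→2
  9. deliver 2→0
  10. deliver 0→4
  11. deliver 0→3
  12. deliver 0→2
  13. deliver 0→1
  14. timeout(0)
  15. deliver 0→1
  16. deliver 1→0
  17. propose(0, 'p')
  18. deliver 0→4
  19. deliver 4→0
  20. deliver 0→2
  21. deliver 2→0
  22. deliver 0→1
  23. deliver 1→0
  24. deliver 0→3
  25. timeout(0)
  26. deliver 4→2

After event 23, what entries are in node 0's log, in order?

w

step 1 propose(0,'w'): 0={coor,t=1,log=-}
step 2 deliver 0→3: 3={part,t=1,log=-}
step 3 deliver 3→0: —
step 4 deliver 0→4: 4={part,t=1,log=-}
step 5 deliver 4→0: —
step 6 deliver 0→1: 1={part,t=1,log=-}
step 7 deliver 1→0: —
step 8 deliver 0→2: 2={part,t=1,log=-}
step 9 deliver 2→0: 0={coor,t=1,log=w}
step 10 deliver 0→4: 4={part,t=1,log=w}
step 11 deliver 0→3: 3={part,t=1,log=w}
step 12 deliver 0→2: 2={part,t=1,log=w}
step 13 deliver 0→1: 1={part,t=1,log=w}
step 14 timeout(0): 0={coor,t=2,log=w}
step 15 deliver 0→1: 1={part,t=2,log=w}
step 16 deliver 1→0: —
step 17 propose(0,'p'): 0={coor,t=3,log=w}
step 18 deliver 0→4: 4={part,t=2,log=w}
step 19 deliver 4→0: —
step 20 deliver 0→2: 2={part,t=2,log=w}
step 21 deliver 2→0: —
step 22 deliver 0→1: 1={part,t=3,log=w}
step 23 deliver 1→0: —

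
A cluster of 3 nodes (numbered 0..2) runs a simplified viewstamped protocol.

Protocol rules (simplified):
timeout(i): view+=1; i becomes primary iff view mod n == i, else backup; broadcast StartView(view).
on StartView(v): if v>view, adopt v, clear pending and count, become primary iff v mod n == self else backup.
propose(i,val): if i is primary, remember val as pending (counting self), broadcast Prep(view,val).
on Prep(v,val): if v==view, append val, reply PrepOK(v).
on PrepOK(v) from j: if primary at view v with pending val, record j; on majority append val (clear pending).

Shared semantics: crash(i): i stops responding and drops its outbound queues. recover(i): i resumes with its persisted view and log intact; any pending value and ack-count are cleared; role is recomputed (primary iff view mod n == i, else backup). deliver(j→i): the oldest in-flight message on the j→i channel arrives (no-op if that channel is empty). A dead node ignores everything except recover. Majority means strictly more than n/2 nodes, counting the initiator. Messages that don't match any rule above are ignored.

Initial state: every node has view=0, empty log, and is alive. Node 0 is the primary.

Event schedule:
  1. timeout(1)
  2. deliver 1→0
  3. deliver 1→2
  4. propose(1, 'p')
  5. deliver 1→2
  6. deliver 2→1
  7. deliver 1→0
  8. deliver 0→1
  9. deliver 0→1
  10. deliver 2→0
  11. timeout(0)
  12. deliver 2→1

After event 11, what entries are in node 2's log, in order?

e1 timeout(1): 1[prim,v=1,-]
e2 deliver 1→0: 0[back,v=1,-]
e3 deliver 1→2: 2[back,v=1,-]
e4 propose(1,'p'): ·
e5 deliver 1→2: 2[back,v=1,p]
e6 deliver 2→1: 1[prim,v=1,p]
e7 deliver 1→0: 0[back,v=1,p]
e8 deliver 0→1: ·
e9 deliver 0→1: ·
e10 deliver 2→0: ·
e11 timeout(0): 0[back,v=2,p]

p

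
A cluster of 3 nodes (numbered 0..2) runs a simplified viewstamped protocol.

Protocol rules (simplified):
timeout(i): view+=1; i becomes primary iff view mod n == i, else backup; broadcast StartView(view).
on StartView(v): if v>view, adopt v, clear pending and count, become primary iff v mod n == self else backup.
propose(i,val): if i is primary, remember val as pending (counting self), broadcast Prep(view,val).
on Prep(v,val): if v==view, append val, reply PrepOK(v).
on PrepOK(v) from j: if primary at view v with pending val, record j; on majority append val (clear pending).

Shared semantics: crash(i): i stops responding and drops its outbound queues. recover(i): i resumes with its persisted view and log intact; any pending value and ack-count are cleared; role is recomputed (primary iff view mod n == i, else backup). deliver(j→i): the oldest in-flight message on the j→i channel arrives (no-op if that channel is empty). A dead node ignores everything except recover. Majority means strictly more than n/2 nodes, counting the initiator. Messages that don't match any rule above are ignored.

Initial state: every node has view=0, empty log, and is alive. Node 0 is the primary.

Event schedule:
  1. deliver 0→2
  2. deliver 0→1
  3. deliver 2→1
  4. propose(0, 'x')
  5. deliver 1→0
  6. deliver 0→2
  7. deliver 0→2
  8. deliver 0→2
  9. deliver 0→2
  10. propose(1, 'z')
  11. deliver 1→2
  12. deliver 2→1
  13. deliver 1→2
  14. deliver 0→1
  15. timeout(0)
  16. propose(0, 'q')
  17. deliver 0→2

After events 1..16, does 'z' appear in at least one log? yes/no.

1. deliver 0→2:  nop
2. deliver 0→1:  nop
3. deliver 2→1:  nop
4. propose(0,'x'):  nop
5. deliver 1→0:  nop
6. deliver 0→2:  <2:back v0 x>
7. deliver 0→2:  nop
8. deliver 0→2:  nop
9. deliver 0→2:  nop
10. propose(1,'z'):  nop
11. deliver 1→2:  nop
12. deliver 2→1:  nop
13. deliver 1→2:  nop
14. deliver 0→1:  <1:back v0 x>
15. timeout(0):  <0:back v1 ->
16. propose(0,'q'):  nop

no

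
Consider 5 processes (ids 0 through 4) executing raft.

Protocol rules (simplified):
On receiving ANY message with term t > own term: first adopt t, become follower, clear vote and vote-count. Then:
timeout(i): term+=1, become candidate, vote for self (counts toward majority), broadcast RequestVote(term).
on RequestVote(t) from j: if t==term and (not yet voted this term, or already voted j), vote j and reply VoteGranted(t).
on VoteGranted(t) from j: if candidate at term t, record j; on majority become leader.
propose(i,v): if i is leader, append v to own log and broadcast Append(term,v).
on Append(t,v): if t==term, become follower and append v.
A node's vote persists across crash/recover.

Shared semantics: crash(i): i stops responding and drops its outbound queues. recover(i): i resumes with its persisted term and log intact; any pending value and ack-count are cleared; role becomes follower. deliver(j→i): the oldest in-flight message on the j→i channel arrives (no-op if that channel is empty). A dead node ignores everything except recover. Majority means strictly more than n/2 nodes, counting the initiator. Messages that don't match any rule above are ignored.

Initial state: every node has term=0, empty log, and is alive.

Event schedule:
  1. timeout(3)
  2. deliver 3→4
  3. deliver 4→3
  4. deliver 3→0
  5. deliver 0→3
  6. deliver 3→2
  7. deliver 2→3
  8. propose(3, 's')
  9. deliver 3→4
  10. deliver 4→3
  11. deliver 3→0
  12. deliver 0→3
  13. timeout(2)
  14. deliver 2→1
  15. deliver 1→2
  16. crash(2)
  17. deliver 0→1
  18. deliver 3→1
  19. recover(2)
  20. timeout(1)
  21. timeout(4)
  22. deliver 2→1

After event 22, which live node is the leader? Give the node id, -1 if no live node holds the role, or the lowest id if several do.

[1] timeout(3) → N3(cand t1 [-])
[2] deliver 3→4 → N4(foll t1 [-])
[3] deliver 4→3 → ∅
[4] deliver 3→0 → N0(foll t1 [-])
[5] deliver 0→3 → N3(lead t1 [-])
[6] deliver 3→2 → N2(foll t1 [-])
[7] deliver 2→3 → ∅
[8] propose(3,'s') → N3(lead t1 [s])
[9] deliver 3→4 → N4(foll t1 [s])
[10] deliver 4→3 → ∅
[11] deliver 3→0 → N0(foll t1 [s])
[12] deliver 0→3 → ∅
[13] timeout(2) → N2(cand t2 [-])
[14] deliver 2→1 → N1(foll t2 [-])
[15] deliver 1→2 → ∅
[16] crash(2) → N2(✗cand t2 [-])
[17] deliver 0→1 → ∅
[18] deliver 3→1 → ∅
[19] recover(2) → N2(foll t2 [-])
[20] timeout(1) → N1(cand t3 [-])
[21] timeout(4) → N4(cand t2 [s])
[22] deliver 2→1 → ∅

3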